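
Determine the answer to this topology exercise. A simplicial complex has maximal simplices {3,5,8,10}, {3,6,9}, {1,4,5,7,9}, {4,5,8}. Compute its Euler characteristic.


Enumerate all faces; f-vector: f_0=9, f_1=20, f_2=16, f_3=6, f_4=1.
chi = sum (-1)^k f_k = 0

0


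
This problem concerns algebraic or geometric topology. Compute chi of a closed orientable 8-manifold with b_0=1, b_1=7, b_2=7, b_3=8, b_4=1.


By Poincare duality b_k = b_{8-k}, so full Betti numbers: b_0=1, b_1=7, b_2=7, b_3=8, b_4=1, b_5=8, b_6=7, b_7=7, b_8=1.
chi = sum (-1)^k b_k = -13

-13


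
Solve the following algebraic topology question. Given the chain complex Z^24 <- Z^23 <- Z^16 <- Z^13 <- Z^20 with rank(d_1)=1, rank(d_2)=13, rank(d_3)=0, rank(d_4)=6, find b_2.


rank H_k = rank(ker d_k) - rank(im d_{k+1}).
rank(ker d_2) = rank(C_2) - rank(d_2) = 16 - 13 = 3.
rank(im d_{2+1}) = 0.
rank H_2 = 3 - 0 = 3

3


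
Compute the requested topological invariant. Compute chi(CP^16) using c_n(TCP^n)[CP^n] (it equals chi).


For any closed oriented manifold, <e(TM),[M]> = chi(M).
chi(CP^16) = 16+1 = 17

17


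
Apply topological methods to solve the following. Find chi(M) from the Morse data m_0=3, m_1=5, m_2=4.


Morse theory: chi(M) = sum_k (-1)^k m_k where m_k = #(index-k critical points).
= (3) + (-5) + (4) = 2

2


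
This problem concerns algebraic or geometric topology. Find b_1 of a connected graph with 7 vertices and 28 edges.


For a connected graph: rank(pi_1) = b_1 = E - V + 1 = 1 - chi.
chi = V - E = 7 - 28 = -21.
rank = 1 - (-21) = 28 - 7 + 1 = 22

22


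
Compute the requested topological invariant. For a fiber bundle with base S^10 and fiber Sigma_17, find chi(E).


chi(S^10) = 2 (n even), chi(Sigma_17) = 2 - 2*17 = -32.
chi(E) = 2 * (-32) = -64

-64


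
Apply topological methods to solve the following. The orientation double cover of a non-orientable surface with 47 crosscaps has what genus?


chi(N_47) = 2 - 47 = -45.
Double cover: chi(Sigma_g) = 2 * chi(N_47) = 2*(-45) = -90.
2 - 2g = -90, so g = (2 - (-90))/2 = 92/2 = 46

46


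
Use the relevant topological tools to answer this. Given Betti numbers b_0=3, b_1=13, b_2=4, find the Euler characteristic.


chi = sum_k (-1)^k b_k.
= (3) + (-13) + (4)
= -6

-6


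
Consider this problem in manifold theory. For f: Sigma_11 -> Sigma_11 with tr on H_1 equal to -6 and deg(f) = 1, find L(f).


L(f) = tr(f_0*) - tr(f_1*) + tr(f_2*).
= 1 - (-6) + (1)
= 8

8


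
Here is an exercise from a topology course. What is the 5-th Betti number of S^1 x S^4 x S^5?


Each S^d has Poincare polynomial 1 + t^d.
The product S^1 x S^4 x S^5 has Poincare polynomial prod(1+t^d_i).
Expanding: b_0=1, b_1=1, b_4=1, b_5=2, b_6=1, b_9=1, b_10=1.
b_5 = 2

2


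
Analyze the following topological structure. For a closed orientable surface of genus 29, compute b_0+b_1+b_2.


For Sigma_29: b_0 = 1, b_1 = 2g = 58, b_2 = 1.
Total = 1 + 58 + 1 = 60

60


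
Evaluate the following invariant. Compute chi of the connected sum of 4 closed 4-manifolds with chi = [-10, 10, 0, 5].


For n-manifolds: chi(A#B) = chi(A) + chi(B) - chi(S^4).
chi(S^4) = 1 + (-1)^4 = 2.
chi(#) = (sum chi_i) - (4-1)*chi(S^4) = 5 - 3*2 = -1

-1


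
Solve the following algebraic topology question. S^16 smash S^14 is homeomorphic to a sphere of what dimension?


S^m ^ S^n = S^{m+n}.
k = 16 + 14 = 30

30


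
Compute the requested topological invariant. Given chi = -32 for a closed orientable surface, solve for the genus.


chi = 2 - 2g for closed orientable surfaces.
-32 = 2 - 2g
2g = 2 - (-32) = 34
g = 17

17


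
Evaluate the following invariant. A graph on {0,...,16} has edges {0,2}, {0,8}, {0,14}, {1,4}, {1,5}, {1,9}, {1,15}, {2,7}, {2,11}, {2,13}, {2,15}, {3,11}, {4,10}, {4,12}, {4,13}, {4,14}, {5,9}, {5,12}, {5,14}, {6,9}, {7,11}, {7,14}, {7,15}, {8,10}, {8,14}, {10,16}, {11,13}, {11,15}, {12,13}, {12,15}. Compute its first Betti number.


b_1 = E - V + (number of components).
E = 30, V = 17, components = 1.
b_1 = 30 - 17 + 1 = 14

14


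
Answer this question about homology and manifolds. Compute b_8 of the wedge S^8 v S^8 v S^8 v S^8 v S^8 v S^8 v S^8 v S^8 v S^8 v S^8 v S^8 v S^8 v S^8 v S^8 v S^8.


For a wedge of spheres, H_k (k>0) is free on one generator per sphere of dimension k.
Spheres of dimension 8: count = 15.
b_8 = 15

15


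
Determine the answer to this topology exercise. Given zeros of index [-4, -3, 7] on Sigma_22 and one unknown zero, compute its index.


Poincare-Hopf: sum of indices = chi(M).
chi(Sigma_22) = 2 - 2*22 = -42.
Sum of known indices = 0.
x = chi - (sum known) = -42 - (0) = -42

-42


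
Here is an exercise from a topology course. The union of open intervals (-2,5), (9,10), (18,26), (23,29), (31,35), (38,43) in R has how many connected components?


Sort and merge overlapping open intervals.
Merged: (-2,5), (9,10), (18,29), (31,35), (38,43).
Number of components = 5

5


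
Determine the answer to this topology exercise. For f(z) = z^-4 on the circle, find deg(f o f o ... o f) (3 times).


deg(f) = -4. Degree is multiplicative: deg(f^3) = (deg f)^3.
deg(f^3) = (-4)^3 = -64

-64


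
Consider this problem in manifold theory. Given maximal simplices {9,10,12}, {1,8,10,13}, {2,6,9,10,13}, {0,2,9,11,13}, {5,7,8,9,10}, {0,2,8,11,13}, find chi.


Enumerate all faces; f-vector: f_0=12, f_1=35, f_2=40, f_3=20, f_4=4.
chi = sum (-1)^k f_k = 1

1


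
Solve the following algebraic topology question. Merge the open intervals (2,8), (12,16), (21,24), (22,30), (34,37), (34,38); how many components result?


Sort and merge overlapping open intervals.
Merged: (2,8), (12,16), (21,30), (34,38).
Number of components = 4

4


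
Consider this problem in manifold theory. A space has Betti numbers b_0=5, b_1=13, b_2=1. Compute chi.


chi = sum_k (-1)^k b_k.
= (5) + (-13) + (1)
= -7

-7


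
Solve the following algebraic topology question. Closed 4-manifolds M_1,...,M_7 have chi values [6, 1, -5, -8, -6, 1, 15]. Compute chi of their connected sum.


For n-manifolds: chi(A#B) = chi(A) + chi(B) - chi(S^4).
chi(S^4) = 1 + (-1)^4 = 2.
chi(#) = (sum chi_i) - (7-1)*chi(S^4) = 4 - 6*2 = -8

-8


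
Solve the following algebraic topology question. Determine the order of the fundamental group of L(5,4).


pi_1(L(p,q)) = Z/pZ for any q coprime to p.
|pi_1(L(5,4))| = 5

5


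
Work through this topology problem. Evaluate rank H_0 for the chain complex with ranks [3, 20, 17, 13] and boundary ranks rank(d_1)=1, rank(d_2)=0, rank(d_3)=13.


rank H_k = rank(ker d_k) - rank(im d_{k+1}).
rank(ker d_0) = rank(C_0) - rank(d_0) = 3 - 0 = 3.
rank(im d_{0+1}) = 1.
rank H_0 = 3 - 1 = 2

2


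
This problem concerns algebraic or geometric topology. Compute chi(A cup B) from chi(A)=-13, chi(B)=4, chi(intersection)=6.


chi(A cup B) = chi(A) + chi(B) - chi(A cap B)
= -13 + (4) - (6)
= -15

-15


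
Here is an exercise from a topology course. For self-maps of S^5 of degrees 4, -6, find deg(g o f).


Degree is multiplicative under composition: deg(g o f) = deg(g) * deg(f).
= -6 * 4 = -24

-24


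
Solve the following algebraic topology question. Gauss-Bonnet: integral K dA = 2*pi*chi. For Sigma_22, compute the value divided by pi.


Gauss-Bonnet: integral K dA = 2*pi*chi(M).
chi(Sigma_22) = 2 - 2*22 = -42.
(integral K dA)/pi = 2*chi = 2*(-42) = -84

-84


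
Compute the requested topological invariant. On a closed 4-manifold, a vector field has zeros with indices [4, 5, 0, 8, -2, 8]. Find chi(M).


Poincare-Hopf: chi(M) = sum of indices of zeros.
chi = (4) + (5) + (0) + (8) + (-2) + (8) = 23

23


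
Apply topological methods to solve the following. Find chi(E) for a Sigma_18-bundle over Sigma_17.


For a fiber bundle F -> E -> B (with CW structure): chi(E) = chi(B) * chi(F).
chi(Sigma_17) = -32, chi(Sigma_18) = -34.
chi(E) = (-32) * (-34) = 1088

1088


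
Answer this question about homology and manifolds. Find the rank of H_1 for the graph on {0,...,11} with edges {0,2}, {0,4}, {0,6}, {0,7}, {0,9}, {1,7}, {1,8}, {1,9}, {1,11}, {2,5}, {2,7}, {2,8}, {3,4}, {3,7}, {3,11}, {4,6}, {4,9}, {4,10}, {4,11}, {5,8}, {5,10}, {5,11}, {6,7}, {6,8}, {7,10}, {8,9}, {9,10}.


b_1 = E - V + (number of components).
E = 27, V = 12, components = 1.
b_1 = 27 - 12 + 1 = 16

16


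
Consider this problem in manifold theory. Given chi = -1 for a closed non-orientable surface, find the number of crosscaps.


chi = 2 - k for closed non-orientable surfaces with k crosscaps.
-1 = 2 - k
k = 2 - (-1) = 3

3


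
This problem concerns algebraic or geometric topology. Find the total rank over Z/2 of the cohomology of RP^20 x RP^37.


dim H^*(RP^n; Z/2) = n+1 (one Z/2 in each degree 0..n).
Total Betti number is multiplicative.
Total = (20+1) * (37+1) = 21 * 38 = 798

798


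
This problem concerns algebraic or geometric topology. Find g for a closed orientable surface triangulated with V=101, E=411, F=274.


chi = V - E + F = 101 - 411 + 274 = -36
For orientable closed surface: chi = 2 - 2g, so g = (2 - chi)/2.
g = (2 - (-36)) / 2 = 38 / 2 = 19

19


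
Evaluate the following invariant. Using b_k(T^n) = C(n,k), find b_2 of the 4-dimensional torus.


By the Kunneth formula, b_k(T^n) = C(n,k).
b_2(T^4) = C(4,2).
C(4,2) = 4!/(2!*2!) = 6

6


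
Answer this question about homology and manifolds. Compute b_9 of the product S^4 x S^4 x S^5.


Each S^d has Poincare polynomial 1 + t^d.
The product S^4 x S^4 x S^5 has Poincare polynomial prod(1+t^d_i).
Expanding: b_0=1, b_4=2, b_5=1, b_8=1, b_9=2, b_13=1.
b_9 = 2

2


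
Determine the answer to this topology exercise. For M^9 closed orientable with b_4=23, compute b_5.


Poincare duality for closed orientable n-manifolds: b_k = b_{n-k}.
Here n = 9, so b_5 = b_4 = 23

23


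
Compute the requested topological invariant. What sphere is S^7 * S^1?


Join of spheres: S^m * S^n = S^{m+n+1}.
dim = 7 + 1 + 1 = 9

9


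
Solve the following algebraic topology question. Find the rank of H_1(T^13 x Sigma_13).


pi_1(A x B) = pi_1(A) x pi_1(B); rank of abelianization = b_1.
b_1(T^13) = 13, b_1(Sigma_13) = 2*13 = 26.
b_1(product) = 13 + 26 = 39

39


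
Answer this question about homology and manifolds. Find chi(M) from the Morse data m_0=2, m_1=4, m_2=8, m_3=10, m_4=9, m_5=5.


Morse theory: chi(M) = sum_k (-1)^k m_k where m_k = #(index-k critical points).
= (2) + (-4) + (8) + (-10) + (9) + (-5) = 0

0


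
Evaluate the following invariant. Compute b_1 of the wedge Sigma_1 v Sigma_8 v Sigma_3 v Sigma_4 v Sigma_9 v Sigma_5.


For a wedge X v Y: reduced H_k(X v Y) = H_k(X) + H_k(Y).
Each Sigma_g contributes b_1 = 2g.
b_1 = 2 + 16 + 6 + 8 + 18 + 10 = 60

60


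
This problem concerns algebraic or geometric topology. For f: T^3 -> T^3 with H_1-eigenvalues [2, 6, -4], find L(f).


For a torus self-map: L(f) = det(I - A) where A acts on H_1.
L(f) = (1-2) * (1-6) * (1--4) = -1 * -5 * 5 = 25

25


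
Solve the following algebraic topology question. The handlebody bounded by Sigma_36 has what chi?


A genus-g handlebody deformation retracts to a wedge of g circles.
chi(vee_g S^1) = 1 - g.
chi(H_36) = 1 - 36 = -35

-35


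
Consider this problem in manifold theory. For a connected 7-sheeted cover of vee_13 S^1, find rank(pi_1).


Nielsen-Schreier: an index-n subgroup of F_r is free of rank 1 + n(r-1).
Equivalently: chi(cover) = n*chi(base); chi(vee_r S^1) = 1 - 13 = -12.
chi(E) = 7*(-12) = -84; rank = 1 - chi(E) = 1 - (-84) = 85.
rank = 1 + 7*(13-1) = 1 + 84 = 85

85


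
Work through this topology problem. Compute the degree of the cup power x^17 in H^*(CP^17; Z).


|x| = 2 in H^*(CP^n).
|x^17| = 17 * |x| = 17 * 2 = 34

34


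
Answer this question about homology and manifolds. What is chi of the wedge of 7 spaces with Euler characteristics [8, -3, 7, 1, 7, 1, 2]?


chi(A v B) = chi(A) + chi(B) - 1 (one point identified).
For 7 spaces: chi = (sum chi_i) - (7 - 1).
sum = 23; chi = 23 - 6 = 17

17


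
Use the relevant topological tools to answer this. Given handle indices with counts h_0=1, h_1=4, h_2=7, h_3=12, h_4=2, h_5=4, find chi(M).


Handles of index k contribute (-1)^k to chi (same as CW cells).
chi = (1) + (-4) + (7) + (-12) + (2) + (-4) = -10

-10


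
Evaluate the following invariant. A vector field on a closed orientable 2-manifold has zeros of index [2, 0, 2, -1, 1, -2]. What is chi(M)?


Poincare-Hopf: chi(M) = sum of indices of zeros.
chi = (2) + (0) + (2) + (-1) + (1) + (-2) = 2

2


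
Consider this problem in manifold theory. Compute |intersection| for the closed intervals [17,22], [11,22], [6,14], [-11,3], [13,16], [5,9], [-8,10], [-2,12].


Intersection = [max(a_i), min(b_i)] = [17, 3].
Since 17 > 3, the intersection is empty.
Length = 0

0


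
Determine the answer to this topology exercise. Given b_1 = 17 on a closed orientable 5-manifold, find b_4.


Poincare duality for closed orientable n-manifolds: b_k = b_{n-k}.
Here n = 5, so b_4 = b_1 = 17

17


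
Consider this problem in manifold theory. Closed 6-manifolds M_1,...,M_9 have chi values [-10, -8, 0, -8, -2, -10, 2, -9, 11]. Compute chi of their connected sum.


For n-manifolds: chi(A#B) = chi(A) + chi(B) - chi(S^6).
chi(S^6) = 1 + (-1)^6 = 2.
chi(#) = (sum chi_i) - (9-1)*chi(S^6) = -34 - 8*2 = -50

-50


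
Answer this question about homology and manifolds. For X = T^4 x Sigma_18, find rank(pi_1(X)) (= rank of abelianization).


pi_1(A x B) = pi_1(A) x pi_1(B); rank of abelianization = b_1.
b_1(T^4) = 4, b_1(Sigma_18) = 2*18 = 36.
b_1(product) = 4 + 36 = 40

40


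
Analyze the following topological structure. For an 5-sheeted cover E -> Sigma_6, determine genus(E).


For an n-sheeted cover: chi(E) = n * chi(B).
chi(Sigma_6) = 2 - 2*6 = -10.
chi(E) = 5 * (-10) = -50.
genus(E) = (2 - chi(E))/2 = (2 - (-50))/2 = 52/2 = 26

26


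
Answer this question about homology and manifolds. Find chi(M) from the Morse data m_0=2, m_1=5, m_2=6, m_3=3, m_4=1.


Morse theory: chi(M) = sum_k (-1)^k m_k where m_k = #(index-k critical points).
= (2) + (-5) + (6) + (-3) + (1) = 1

1


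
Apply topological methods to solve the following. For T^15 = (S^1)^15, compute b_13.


By the Kunneth formula, b_k(T^n) = C(n,k).
b_13(T^15) = C(15,13).
C(15,13) = 15!/(13!*2!) = 105

105


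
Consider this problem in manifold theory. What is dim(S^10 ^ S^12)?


S^m ^ S^n = S^{m+n}.
k = 10 + 12 = 22

22


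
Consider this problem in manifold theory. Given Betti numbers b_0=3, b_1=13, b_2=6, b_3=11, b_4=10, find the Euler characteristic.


chi = sum_k (-1)^k b_k.
= (3) + (-13) + (6) + (-11) + (10)
= -5

-5


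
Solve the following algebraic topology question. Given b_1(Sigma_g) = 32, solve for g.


For a closed orientable surface: b_1 = 2g.
32 = 2g
g = 32 / 2 = 16

16


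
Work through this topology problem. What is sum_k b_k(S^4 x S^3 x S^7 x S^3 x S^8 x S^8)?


Total Betti number is multiplicative under products.
Each S^d (d>=1) has total Betti number 2.
There are 6 sphere factors.
Total = 2^6 = 64

64


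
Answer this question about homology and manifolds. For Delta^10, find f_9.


Delta^10 has 10+1 vertices. A 9-face is a choice of 9+1 vertices.
f_9 = C(10+1, 9+1) = C(11,10) = 11

11


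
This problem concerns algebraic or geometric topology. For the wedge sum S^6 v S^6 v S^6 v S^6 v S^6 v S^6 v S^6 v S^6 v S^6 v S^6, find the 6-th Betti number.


For a wedge of spheres, H_k (k>0) is free on one generator per sphere of dimension k.
Spheres of dimension 6: count = 10.
b_6 = 10

10


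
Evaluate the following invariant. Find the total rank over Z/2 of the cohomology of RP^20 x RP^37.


dim H^*(RP^n; Z/2) = n+1 (one Z/2 in each degree 0..n).
Total Betti number is multiplicative.
Total = (20+1) * (37+1) = 21 * 38 = 798

798


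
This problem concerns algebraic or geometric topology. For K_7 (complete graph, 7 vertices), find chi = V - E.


K_7: V = 7, E = C(7,2) = 21.
chi = V - E = 7 - 21 = -14

-14


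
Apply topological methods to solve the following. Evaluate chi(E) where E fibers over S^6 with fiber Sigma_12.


chi(S^6) = 2 (n even), chi(Sigma_12) = 2 - 2*12 = -22.
chi(E) = 2 * (-22) = -44

-44


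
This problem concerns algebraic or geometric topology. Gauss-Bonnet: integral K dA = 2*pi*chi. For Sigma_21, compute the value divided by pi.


Gauss-Bonnet: integral K dA = 2*pi*chi(M).
chi(Sigma_21) = 2 - 2*21 = -40.
(integral K dA)/pi = 2*chi = 2*(-40) = -80

-80


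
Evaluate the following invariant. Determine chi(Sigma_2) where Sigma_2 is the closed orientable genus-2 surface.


For a closed orientable surface of genus g: chi = 2 - 2g.
Here g = 2.
chi = 2 - 2*2 = 2 - 4 = -2

-2


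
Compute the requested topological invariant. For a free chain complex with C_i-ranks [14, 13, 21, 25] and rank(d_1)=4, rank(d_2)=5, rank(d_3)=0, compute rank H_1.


rank H_k = rank(ker d_k) - rank(im d_{k+1}).
rank(ker d_1) = rank(C_1) - rank(d_1) = 13 - 4 = 9.
rank(im d_{1+1}) = 5.
rank H_1 = 9 - 5 = 4

4


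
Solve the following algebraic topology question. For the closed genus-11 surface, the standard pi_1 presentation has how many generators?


Standard presentation: pi_1(Sigma_g) = <a_1,b_1,...,a_g,b_g | [a_1,b_1]...[a_g,b_g] = 1>.
Number of generators = 2g = 2*11 = 22

22


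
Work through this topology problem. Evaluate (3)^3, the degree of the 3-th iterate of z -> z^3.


deg(f) = 3. Degree is multiplicative: deg(f^3) = (deg f)^3.
deg(f^3) = (3)^3 = 27

27


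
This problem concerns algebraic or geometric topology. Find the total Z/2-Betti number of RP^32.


H^k(RP^32; Z/2) = Z/2 for each 0 <= k <= 32.
Total dimension = 32 + 1 = 33

33


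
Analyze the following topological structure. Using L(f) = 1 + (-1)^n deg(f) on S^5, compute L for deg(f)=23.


On S^5: L(f) = tr(f_0*) + (-1)^5 tr(f_5*) = 1 + (-1)^5 * deg(f).
L(f) = 1 + (-1)^5 * 23 = 1 + -23 = -22

-22


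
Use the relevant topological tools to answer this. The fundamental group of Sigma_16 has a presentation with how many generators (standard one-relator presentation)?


Standard presentation: pi_1(Sigma_g) = <a_1,b_1,...,a_g,b_g | [a_1,b_1]...[a_g,b_g] = 1>.
Number of generators = 2g = 2*16 = 32

32


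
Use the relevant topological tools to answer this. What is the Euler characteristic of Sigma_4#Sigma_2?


chi(Sigma_4) = 2 - 2*4 = -6
chi(Sigma_2) = 2 - 2*2 = -2
For surfaces: chi(A#B) = chi(A) + chi(B) - 2.
chi = -6 + -2 - 2 = -10

-10


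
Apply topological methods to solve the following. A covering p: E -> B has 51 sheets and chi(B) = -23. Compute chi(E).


For a finite covering: chi(E) = (number of sheets) * chi(B).
chi(E) = 51 * (-23) = -1173

-1173


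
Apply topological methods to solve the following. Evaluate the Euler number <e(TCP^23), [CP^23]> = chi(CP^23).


For any closed oriented manifold, <e(TM),[M]> = chi(M).
chi(CP^23) = 23+1 = 24

24


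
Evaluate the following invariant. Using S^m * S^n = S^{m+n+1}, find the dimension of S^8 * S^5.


Join of spheres: S^m * S^n = S^{m+n+1}.
dim = 8 + 5 + 1 = 14

14


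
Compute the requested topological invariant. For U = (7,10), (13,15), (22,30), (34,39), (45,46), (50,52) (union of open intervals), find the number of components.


Sort and merge overlapping open intervals.
Merged: (7,10), (13,15), (22,30), (34,39), (45,46), (50,52).
Number of components = 6

6


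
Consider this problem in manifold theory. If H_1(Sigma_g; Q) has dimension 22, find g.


For a closed orientable surface: b_1 = 2g.
22 = 2g
g = 22 / 2 = 11

11


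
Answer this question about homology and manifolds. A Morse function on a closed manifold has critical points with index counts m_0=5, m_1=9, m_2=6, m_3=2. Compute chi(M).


Morse theory: chi(M) = sum_k (-1)^k m_k where m_k = #(index-k critical points).
= (5) + (-9) + (6) + (-2) = 0

0


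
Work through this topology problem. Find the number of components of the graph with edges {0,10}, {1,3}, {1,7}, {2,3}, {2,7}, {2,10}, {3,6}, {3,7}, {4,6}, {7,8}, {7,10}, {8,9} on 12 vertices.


Run DFS/union-find over 12 vertices.
V = 12, E = 12.
Number of components = 3

3


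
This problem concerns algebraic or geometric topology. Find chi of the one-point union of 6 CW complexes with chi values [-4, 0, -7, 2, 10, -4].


chi(A v B) = chi(A) + chi(B) - 1 (one point identified).
For 6 spaces: chi = (sum chi_i) - (6 - 1).
sum = -3; chi = -3 - 5 = -8

-8


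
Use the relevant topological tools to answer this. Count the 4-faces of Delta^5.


Delta^5 has 5+1 vertices. A 4-face is a choice of 4+1 vertices.
f_4 = C(5+1, 4+1) = C(6,5) = 6

6


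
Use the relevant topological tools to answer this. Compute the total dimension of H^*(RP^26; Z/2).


H^k(RP^26; Z/2) = Z/2 for each 0 <= k <= 26.
Total dimension = 26 + 1 = 27

27


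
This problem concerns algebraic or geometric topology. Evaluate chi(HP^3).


HP^3 has one cell in each dimension 0, 4, ..., 4*3 (3+1 cells, all even-dim).
chi = 3 + 1 = 4

4


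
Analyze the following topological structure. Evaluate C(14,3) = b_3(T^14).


By the Kunneth formula, b_k(T^n) = C(n,k).
b_3(T^14) = C(14,3).
C(14,3) = 14!/(3!*11!) = 364

364


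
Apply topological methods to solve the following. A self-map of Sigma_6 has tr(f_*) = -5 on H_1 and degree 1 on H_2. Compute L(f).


L(f) = tr(f_0*) - tr(f_1*) + tr(f_2*).
= 1 - (-5) + (1)
= 7

7


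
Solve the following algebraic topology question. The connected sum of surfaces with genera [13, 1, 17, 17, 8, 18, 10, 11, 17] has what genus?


Genus is additive under connected sum of orientable surfaces.
g = 13 + 1 + 17 + 17 + 8 + 18 + 10 + 11 + 17 = 112

112


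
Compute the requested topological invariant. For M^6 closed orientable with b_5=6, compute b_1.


Poincare duality for closed orientable n-manifolds: b_k = b_{n-k}.
Here n = 6, so b_1 = b_5 = 6

6


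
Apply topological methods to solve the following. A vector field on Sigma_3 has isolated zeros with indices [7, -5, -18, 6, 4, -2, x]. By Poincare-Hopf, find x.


Poincare-Hopf: sum of indices = chi(M).
chi(Sigma_3) = 2 - 2*3 = -4.
Sum of known indices = -8.
x = chi - (sum known) = -4 - (-8) = 4

4


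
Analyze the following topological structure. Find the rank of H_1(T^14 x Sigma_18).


pi_1(A x B) = pi_1(A) x pi_1(B); rank of abelianization = b_1.
b_1(T^14) = 14, b_1(Sigma_18) = 2*18 = 36.
b_1(product) = 14 + 36 = 50

50


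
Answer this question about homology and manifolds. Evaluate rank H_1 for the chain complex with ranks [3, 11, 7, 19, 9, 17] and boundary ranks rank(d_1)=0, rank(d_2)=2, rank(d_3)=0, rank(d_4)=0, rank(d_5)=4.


rank H_k = rank(ker d_k) - rank(im d_{k+1}).
rank(ker d_1) = rank(C_1) - rank(d_1) = 11 - 0 = 11.
rank(im d_{1+1}) = 2.
rank H_1 = 11 - 2 = 9

9


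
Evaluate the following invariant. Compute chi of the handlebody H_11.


A genus-g handlebody deformation retracts to a wedge of g circles.
chi(vee_g S^1) = 1 - g.
chi(H_11) = 1 - 11 = -10

-10


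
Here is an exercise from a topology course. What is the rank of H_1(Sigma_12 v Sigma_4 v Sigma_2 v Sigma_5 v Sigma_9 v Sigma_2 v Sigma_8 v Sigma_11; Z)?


For a wedge X v Y: reduced H_k(X v Y) = H_k(X) + H_k(Y).
Each Sigma_g contributes b_1 = 2g.
b_1 = 24 + 8 + 4 + 10 + 18 + 4 + 16 + 22 = 106

106


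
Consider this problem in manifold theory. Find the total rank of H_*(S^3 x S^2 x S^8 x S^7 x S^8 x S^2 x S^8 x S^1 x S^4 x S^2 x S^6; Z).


Total Betti number is multiplicative under products.
Each S^d (d>=1) has total Betti number 2.
There are 11 sphere factors.
Total = 2^11 = 2048

2048


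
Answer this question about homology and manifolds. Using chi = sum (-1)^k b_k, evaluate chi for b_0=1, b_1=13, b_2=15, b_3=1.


chi = sum_k (-1)^k b_k.
= (1) + (-13) + (15) + (-1)
= 2

2


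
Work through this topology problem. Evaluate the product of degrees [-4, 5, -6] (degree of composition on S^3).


Degree is multiplicative: deg(composition) = product of degrees.
= (-4) * (5) * (-6) = 120

120


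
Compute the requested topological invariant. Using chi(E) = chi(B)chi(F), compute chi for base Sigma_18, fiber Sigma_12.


For a fiber bundle F -> E -> B (with CW structure): chi(E) = chi(B) * chi(F).
chi(Sigma_18) = -34, chi(Sigma_12) = -22.
chi(E) = (-34) * (-22) = 748

748


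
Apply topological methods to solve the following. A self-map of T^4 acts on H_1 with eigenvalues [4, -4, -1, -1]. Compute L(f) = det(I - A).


For a torus self-map: L(f) = det(I - A) where A acts on H_1.
L(f) = (1-4) * (1--4) * (1--1) * (1--1) = -3 * 5 * 2 * 2 = -60

-60


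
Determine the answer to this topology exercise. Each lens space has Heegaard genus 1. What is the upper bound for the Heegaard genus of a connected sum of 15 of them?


Heegaard genus satisfies g(A#B) <= g(A) + g(B).
Each lens space has g = 1.
Upper bound: 15 * 1 = 15

15


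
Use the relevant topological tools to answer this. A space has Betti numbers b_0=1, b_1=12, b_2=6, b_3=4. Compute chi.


chi = sum_k (-1)^k b_k.
= (1) + (-12) + (6) + (-4)
= -9

-9


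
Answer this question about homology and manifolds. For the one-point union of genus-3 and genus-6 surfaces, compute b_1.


For a wedge: H_1(A v B) = H_1(A) + H_1(B).
b_1(Sigma_3) = 6, b_1(Sigma_6) = 12.
b_1 = 6 + 12 = 18

18


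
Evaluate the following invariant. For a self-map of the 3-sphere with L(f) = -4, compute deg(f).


L(f) = 1 + (-1)^3 deg(f) on S^3.
-4 = 1 + (-1)^3 * deg(f)
(-1)^3 * deg(f) = -5
deg(f) = 5

5


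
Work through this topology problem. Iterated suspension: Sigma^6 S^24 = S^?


Each suspension raises dimension by 1: Sigma S^n = S^{n+1}.
Sigma^6 S^24 = S^{24+6} = S^30

30


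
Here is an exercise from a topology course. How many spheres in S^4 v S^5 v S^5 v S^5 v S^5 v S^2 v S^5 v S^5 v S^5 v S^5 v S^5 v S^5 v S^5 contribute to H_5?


For a wedge of spheres, H_k (k>0) is free on one generator per sphere of dimension k.
Spheres of dimension 5: count = 11.
b_5 = 11

11


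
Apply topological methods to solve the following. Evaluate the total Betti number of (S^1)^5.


b_k(T^5) = C(5,k), so the sum over k is sum_k C(5,k) = 2^5.
Total = 2^5 = 32

32


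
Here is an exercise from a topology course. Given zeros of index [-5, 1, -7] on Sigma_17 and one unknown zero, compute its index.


Poincare-Hopf: sum of indices = chi(M).
chi(Sigma_17) = 2 - 2*17 = -32.
Sum of known indices = -11.
x = chi - (sum known) = -32 - (-11) = -21

-21


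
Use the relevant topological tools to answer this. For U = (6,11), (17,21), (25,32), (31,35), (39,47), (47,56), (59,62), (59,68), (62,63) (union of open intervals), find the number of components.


Sort and merge overlapping open intervals.
Merged: (6,11), (17,21), (25,35), (39,47), (47,56), (59,68).
Number of components = 6

6


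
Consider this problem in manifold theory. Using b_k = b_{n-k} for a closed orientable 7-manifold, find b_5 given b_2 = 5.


Poincare duality for closed orientable n-manifolds: b_k = b_{n-k}.
Here n = 7, so b_5 = b_2 = 5

5


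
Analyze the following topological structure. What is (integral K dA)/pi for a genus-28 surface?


Gauss-Bonnet: integral K dA = 2*pi*chi(M).
chi(Sigma_28) = 2 - 2*28 = -54.
(integral K dA)/pi = 2*chi = 2*(-54) = -108

-108


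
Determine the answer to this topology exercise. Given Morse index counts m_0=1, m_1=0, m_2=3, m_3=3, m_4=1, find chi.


Morse theory: chi(M) = sum_k (-1)^k m_k where m_k = #(index-k critical points).
= (1) + (0) + (3) + (-3) + (1) = 2

2


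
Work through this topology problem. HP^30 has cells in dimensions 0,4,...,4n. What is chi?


HP^30 has one cell in each dimension 0, 4, ..., 4*30 (30+1 cells, all even-dim).
chi = 30 + 1 = 31

31


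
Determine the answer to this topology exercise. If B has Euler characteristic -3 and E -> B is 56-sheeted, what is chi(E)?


For a finite covering: chi(E) = (number of sheets) * chi(B).
chi(E) = 56 * (-3) = -168

-168


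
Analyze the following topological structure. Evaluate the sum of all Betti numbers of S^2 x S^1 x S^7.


Total Betti number is multiplicative under products.
Each S^d (d>=1) has total Betti number 2.
There are 3 sphere factors.
Total = 2^3 = 8

8


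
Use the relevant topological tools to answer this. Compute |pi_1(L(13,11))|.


pi_1(L(p,q)) = Z/pZ for any q coprime to p.
|pi_1(L(13,11))| = 13

13


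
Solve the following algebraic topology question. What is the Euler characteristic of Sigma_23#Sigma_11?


chi(Sigma_23) = 2 - 2*23 = -44
chi(Sigma_11) = 2 - 2*11 = -20
For surfaces: chi(A#B) = chi(A) + chi(B) - 2.
chi = -44 + -20 - 2 = -66

-66


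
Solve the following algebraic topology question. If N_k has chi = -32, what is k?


chi = 2 - k for closed non-orientable surfaces with k crosscaps.
-32 = 2 - k
k = 2 - (-32) = 34

34


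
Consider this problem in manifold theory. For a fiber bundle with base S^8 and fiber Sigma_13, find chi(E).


chi(S^8) = 2 (n even), chi(Sigma_13) = 2 - 2*13 = -24.
chi(E) = 2 * (-24) = -48

-48


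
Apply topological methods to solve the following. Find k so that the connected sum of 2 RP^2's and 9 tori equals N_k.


Since a >= 1, the sum is non-orientable; each T^2 can be replaced by RP^2 # RP^2 (since T^2#RP^2 = 3RP^2).
Total crosscaps k = 2 + 2*9 = 20.
Check via chi: chi = 2*1 + 9*0 - (2+9-1)*2 = -18 = 2 - k = -18. Consistent.

20


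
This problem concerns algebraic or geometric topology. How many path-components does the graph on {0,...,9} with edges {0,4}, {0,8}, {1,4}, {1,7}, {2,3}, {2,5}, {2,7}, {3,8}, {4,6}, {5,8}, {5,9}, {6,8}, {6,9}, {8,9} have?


Run DFS/union-find over 10 vertices.
V = 10, E = 14.
Number of components = 1

1


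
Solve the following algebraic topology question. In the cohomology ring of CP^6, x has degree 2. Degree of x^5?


|x| = 2 in H^*(CP^n).
|x^5| = 5 * |x| = 5 * 2 = 10

10


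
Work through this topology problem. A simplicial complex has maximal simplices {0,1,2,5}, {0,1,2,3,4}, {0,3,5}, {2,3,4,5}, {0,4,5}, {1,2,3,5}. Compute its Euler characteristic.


Enumerate all faces; f-vector: f_0=6, f_1=15, f_2=19, f_3=8, f_4=1.
chi = sum (-1)^k f_k = 3

3


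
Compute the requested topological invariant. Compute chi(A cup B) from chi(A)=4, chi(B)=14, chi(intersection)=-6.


chi(A cup B) = chi(A) + chi(B) - chi(A cap B)
= 4 + (14) - (-6)
= 24

24


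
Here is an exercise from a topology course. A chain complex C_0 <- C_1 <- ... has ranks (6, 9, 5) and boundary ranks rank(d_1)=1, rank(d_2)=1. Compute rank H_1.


rank H_k = rank(ker d_k) - rank(im d_{k+1}).
rank(ker d_1) = rank(C_1) - rank(d_1) = 9 - 1 = 8.
rank(im d_{1+1}) = 1.
rank H_1 = 8 - 1 = 7

7


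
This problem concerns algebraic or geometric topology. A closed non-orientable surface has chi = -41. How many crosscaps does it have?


chi = 2 - k for closed non-orientable surfaces with k crosscaps.
-41 = 2 - k
k = 2 - (-41) = 43

43


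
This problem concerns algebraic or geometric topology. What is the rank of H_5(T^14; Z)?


By the Kunneth formula, b_k(T^n) = C(n,k).
b_5(T^14) = C(14,5).
C(14,5) = 14!/(5!*9!) = 2002

2002


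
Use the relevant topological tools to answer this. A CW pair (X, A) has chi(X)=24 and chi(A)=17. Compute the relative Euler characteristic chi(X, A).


Relative Euler characteristic: chi(X, A) = chi(X) - chi(A).
= 24 - (17) = 7

7


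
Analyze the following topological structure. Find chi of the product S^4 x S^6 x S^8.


chi is multiplicative: chi(X x Y) = chi(X) chi(Y).
Each even-dim sphere has chi = 2. There are 3 factors.
chi = 2^3 = 8

8


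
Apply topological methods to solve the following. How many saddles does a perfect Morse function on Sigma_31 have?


A perfect Morse function has m_k = b_k.
For Sigma_31: b_0=1, b_1=2g=62, b_2=1.
Saddles m_1 = 2g = 62

62


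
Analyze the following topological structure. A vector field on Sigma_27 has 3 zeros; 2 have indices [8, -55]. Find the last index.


Poincare-Hopf: sum of indices = chi(M).
chi(Sigma_27) = 2 - 2*27 = -52.
Sum of known indices = -47.
x = chi - (sum known) = -52 - (-47) = -5

-5


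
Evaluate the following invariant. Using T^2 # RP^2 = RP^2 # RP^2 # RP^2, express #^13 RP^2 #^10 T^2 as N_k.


Since a >= 1, the sum is non-orientable; each T^2 can be replaced by RP^2 # RP^2 (since T^2#RP^2 = 3RP^2).
Total crosscaps k = 13 + 2*10 = 33.
Check via chi: chi = 13*1 + 10*0 - (13+10-1)*2 = -31 = 2 - k = -31. Consistent.

33


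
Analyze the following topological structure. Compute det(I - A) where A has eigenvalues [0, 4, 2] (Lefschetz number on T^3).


For a torus self-map: L(f) = det(I - A) where A acts on H_1.
L(f) = (1-0) * (1-4) * (1-2) = 1 * -3 * -1 = 3

3


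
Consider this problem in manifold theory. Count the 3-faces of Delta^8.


Delta^8 has 8+1 vertices. A 3-face is a choice of 3+1 vertices.
f_3 = C(8+1, 3+1) = C(9,4) = 126

126


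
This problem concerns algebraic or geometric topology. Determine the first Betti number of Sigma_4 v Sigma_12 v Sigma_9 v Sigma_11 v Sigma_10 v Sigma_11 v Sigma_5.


For a wedge X v Y: reduced H_k(X v Y) = H_k(X) + H_k(Y).
Each Sigma_g contributes b_1 = 2g.
b_1 = 8 + 24 + 18 + 22 + 20 + 22 + 10 = 124

124


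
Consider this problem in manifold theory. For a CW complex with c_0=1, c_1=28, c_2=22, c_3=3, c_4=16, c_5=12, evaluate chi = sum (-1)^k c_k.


chi = sum_k (-1)^k c_k.
= (-1)^0*1 + (-1)^1*28 + (-1)^2*22 + (-1)^3*3 + (-1)^4*16 + (-1)^5*12
= (1) + (-28) + (22) + (-3) + (16) + (-12)
= -4

-4


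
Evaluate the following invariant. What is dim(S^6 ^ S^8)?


S^m ^ S^n = S^{m+n}.
k = 6 + 8 = 14

14


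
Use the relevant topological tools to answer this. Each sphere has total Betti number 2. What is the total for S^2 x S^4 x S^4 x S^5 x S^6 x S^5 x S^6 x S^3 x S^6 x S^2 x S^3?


Total Betti number is multiplicative under products.
Each S^d (d>=1) has total Betti number 2.
There are 11 sphere factors.
Total = 2^11 = 2048

2048


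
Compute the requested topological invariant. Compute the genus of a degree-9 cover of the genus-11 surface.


For an n-sheeted cover: chi(E) = n * chi(B).
chi(Sigma_11) = 2 - 2*11 = -20.
chi(E) = 9 * (-20) = -180.
genus(E) = (2 - chi(E))/2 = (2 - (-180))/2 = 182/2 = 91

91


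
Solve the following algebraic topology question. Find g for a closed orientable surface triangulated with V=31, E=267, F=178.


chi = V - E + F = 31 - 267 + 178 = -58
For orientable closed surface: chi = 2 - 2g, so g = (2 - chi)/2.
g = (2 - (-58)) / 2 = 60 / 2 = 30

30


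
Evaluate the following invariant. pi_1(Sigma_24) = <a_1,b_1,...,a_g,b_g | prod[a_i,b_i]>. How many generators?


Standard presentation: pi_1(Sigma_g) = <a_1,b_1,...,a_g,b_g | [a_1,b_1]...[a_g,b_g] = 1>.
Number of generators = 2g = 2*24 = 48

48


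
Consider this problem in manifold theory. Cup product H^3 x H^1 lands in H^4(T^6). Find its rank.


Cup product: H^p x H^q -> H^{p+q}; here p+q = 3+1 = 4.
rank H^k(T^n) = C(n,k).
C(6,4) = 15

15


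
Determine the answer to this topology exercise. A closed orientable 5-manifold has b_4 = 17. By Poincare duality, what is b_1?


Poincare duality for closed orientable n-manifolds: b_k = b_{n-k}.
Here n = 5, so b_1 = b_4 = 17

17


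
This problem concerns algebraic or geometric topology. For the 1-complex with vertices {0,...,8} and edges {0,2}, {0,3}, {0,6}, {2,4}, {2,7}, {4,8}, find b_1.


b_1 = E - V + (number of components).
E = 6, V = 9, components = 3.
b_1 = 6 - 9 + 3 = 0

0


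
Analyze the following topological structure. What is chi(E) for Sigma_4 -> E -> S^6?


chi(S^6) = 2 (n even), chi(Sigma_4) = 2 - 2*4 = -6.
chi(E) = 2 * (-6) = -12

-12


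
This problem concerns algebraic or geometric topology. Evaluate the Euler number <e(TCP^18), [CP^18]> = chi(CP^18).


For any closed oriented manifold, <e(TM),[M]> = chi(M).
chi(CP^18) = 18+1 = 19

19


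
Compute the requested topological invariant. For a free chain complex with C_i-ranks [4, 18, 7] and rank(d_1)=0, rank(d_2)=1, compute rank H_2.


rank H_k = rank(ker d_k) - rank(im d_{k+1}).
rank(ker d_2) = rank(C_2) - rank(d_2) = 7 - 1 = 6.
rank(im d_{2+1}) = 0.
rank H_2 = 6 - 0 = 6

6


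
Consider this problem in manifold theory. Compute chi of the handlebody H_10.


A genus-g handlebody deformation retracts to a wedge of g circles.
chi(vee_g S^1) = 1 - g.
chi(H_10) = 1 - 10 = -9

-9


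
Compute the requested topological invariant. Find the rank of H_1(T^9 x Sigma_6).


pi_1(A x B) = pi_1(A) x pi_1(B); rank of abelianization = b_1.
b_1(T^9) = 9, b_1(Sigma_6) = 2*6 = 12.
b_1(product) = 9 + 12 = 21

21


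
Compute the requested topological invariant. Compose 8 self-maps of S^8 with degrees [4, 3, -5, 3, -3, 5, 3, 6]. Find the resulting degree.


Degree is multiplicative: deg(composition) = product of degrees.
= (4) * (3) * (-5) * (3) * (-3) * (5) * (3) * (6) = 48600

48600


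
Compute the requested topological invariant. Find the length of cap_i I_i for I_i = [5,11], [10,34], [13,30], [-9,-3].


Intersection = [max(a_i), min(b_i)] = [13, -3].
Since 13 > -3, the intersection is empty.
Length = 0

0


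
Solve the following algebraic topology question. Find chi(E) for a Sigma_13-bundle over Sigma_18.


For a fiber bundle F -> E -> B (with CW structure): chi(E) = chi(B) * chi(F).
chi(Sigma_18) = -34, chi(Sigma_13) = -24.
chi(E) = (-34) * (-24) = 816

816


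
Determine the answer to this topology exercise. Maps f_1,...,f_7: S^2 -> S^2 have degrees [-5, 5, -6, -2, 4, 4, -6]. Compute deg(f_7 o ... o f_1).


Degree is multiplicative: deg(composition) = product of degrees.
= (-5) * (5) * (-6) * (-2) * (4) * (4) * (-6) = 28800

28800


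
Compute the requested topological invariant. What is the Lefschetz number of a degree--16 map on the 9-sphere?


On S^9: L(f) = tr(f_0*) + (-1)^9 tr(f_9*) = 1 + (-1)^9 * deg(f).
L(f) = 1 + (-1)^9 * -16 = 1 + 16 = 17

17


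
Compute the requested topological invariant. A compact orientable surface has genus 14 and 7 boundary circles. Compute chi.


For a compact orientable surface with genus g and b boundary components: chi = 2 - 2g - b.
chi = 2 - 2*14 - 7 = 2 - 28 - 7 = -33

-33


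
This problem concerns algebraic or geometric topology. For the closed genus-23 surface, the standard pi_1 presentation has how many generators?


Standard presentation: pi_1(Sigma_g) = <a_1,b_1,...,a_g,b_g | [a_1,b_1]...[a_g,b_g] = 1>.
Number of generators = 2g = 2*23 = 46

46


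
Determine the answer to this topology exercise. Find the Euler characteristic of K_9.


K_9: V = 9, E = C(9,2) = 36.
chi = V - E = 9 - 36 = -27

-27


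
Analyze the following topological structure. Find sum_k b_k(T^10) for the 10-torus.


b_k(T^10) = C(10,k), so the sum over k is sum_k C(10,k) = 2^10.
Total = 2^10 = 1024

1024


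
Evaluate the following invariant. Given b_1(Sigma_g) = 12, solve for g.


For a closed orientable surface: b_1 = 2g.
12 = 2g
g = 12 / 2 = 6

6


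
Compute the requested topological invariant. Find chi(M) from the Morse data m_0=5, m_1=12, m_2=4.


Morse theory: chi(M) = sum_k (-1)^k m_k where m_k = #(index-k critical points).
= (5) + (-12) + (4) = -3

-3


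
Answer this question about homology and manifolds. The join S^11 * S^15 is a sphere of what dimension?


Join of spheres: S^m * S^n = S^{m+n+1}.
dim = 11 + 15 + 1 = 27

27


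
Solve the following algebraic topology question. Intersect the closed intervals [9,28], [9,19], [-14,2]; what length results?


Intersection = [max(a_i), min(b_i)] = [9, 2].
Since 9 > 2, the intersection is empty.
Length = 0

0


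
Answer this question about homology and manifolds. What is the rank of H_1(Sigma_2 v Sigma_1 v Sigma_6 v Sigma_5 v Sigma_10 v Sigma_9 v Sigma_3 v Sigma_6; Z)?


For a wedge X v Y: reduced H_k(X v Y) = H_k(X) + H_k(Y).
Each Sigma_g contributes b_1 = 2g.
b_1 = 4 + 2 + 12 + 10 + 20 + 18 + 6 + 12 = 84

84
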